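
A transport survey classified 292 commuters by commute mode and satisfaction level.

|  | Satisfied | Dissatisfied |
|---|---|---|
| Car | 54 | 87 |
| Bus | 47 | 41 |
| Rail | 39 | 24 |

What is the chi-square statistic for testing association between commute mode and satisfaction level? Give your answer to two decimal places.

11.23

Row totals: 141, 88, 63. Column totals: 140, 152. Grand total N = 292.
Expected counts (row total × column total / N):
  Car, Satisfied: 141×140/292 = 67.603
  Car, Dissatisfied: 141×152/292 = 73.397
  Bus, Satisfied: 88×140/292 = 42.192
  Bus, Dissatisfied: 88×152/292 = 45.808
  Rail, Satisfied: 63×140/292 = 30.205
  Rail, Dissatisfied: 63×152/292 = 32.795
Contributions (O − E)²/E:
  (54 − 67.603)²/67.603 = 2.7372
  (87 − 73.397)²/73.397 = 2.5211
  (47 − 42.192)²/42.192 = 0.5479
  (41 − 45.808)²/45.808 = 0.5046
  (39 − 30.205)²/30.205 = 2.5609
  (24 − 32.795)²/32.795 = 2.3587
χ² = 2.7372 + 2.5211 + 0.5479 + 0.5046 + 2.5609 + 2.3587 = 11.23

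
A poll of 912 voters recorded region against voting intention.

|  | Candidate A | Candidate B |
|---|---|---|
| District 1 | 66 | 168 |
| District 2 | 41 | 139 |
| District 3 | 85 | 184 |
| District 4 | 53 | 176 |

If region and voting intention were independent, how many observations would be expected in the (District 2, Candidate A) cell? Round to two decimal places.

48.36

Row total (District 2) = 180; column total (Candidate A) = 245; grand total N = 912.
Expected count = (row total × column total) / N = 180 × 245 / 912 = 48.36.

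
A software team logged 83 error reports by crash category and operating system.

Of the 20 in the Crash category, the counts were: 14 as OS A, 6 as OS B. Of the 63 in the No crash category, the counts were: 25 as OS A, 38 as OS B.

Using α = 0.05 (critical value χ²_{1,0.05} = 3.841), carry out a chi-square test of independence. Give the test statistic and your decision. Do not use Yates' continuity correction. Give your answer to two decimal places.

Row totals: 20, 63. Column totals: 39, 44. Grand total N = 83.
Expected counts (row total × column total / N):
  Crash, OS A: 20×39/83 = 9.398
  Crash, OS B: 20×44/83 = 10.602
  No crash, OS A: 63×39/83 = 29.602
  No crash, OS B: 63×44/83 = 33.398
Contributions (O − E)²/E:
  (14 − 9.398)²/9.398 = 2.2535
  (6 − 10.602)²/10.602 = 1.9976
  (25 − 29.602)²/29.602 = 0.7154
  (38 − 33.398)²/33.398 = 0.6341
χ² = 2.2535 + 1.9976 + 0.7154 + 0.6341 = 5.60
df = (2−1)(2−1) = 1. Since 5.60 > 3.841, reject the null hypothesis of independence at α = 0.05.

5.60; reject H₀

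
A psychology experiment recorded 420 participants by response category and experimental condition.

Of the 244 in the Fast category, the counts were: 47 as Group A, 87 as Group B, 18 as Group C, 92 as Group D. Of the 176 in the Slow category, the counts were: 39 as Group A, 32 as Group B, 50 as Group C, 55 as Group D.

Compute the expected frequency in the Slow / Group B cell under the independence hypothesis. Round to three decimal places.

Row total (Slow) = 176; column total (Group B) = 119; grand total N = 420.
Expected count = (row total × column total) / N = 176 × 119 / 420 = 49.867.

49.867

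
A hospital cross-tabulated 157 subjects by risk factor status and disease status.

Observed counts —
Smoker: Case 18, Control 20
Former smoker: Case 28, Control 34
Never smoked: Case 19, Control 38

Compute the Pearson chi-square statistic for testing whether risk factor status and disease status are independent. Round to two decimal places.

2.45

Row totals: 38, 62, 57. Column totals: 65, 92. Grand total N = 157.
Expected counts (row total × column total / N):
  Smoker, Case: 38×65/157 = 15.732
  Smoker, Control: 38×92/157 = 22.268
  Former smoker, Case: 62×65/157 = 25.669
  Former smoker, Control: 62×92/157 = 36.331
  Never smoked, Case: 57×65/157 = 23.599
  Never smoked, Control: 57×92/157 = 33.401
Contributions (O − E)²/E:
  (18 − 15.732)²/15.732 = 0.3270
  (20 − 22.268)²/22.268 = 0.2310
  (28 − 25.669)²/25.669 = 0.2117
  (34 − 36.331)²/36.331 = 0.1496
  (19 − 23.599)²/23.599 = 0.8963
  (38 − 33.401)²/33.401 = 0.6332
χ² = 0.3270 + 0.2310 + 0.2117 + 0.1496 + 0.8963 + 0.6332 = 2.45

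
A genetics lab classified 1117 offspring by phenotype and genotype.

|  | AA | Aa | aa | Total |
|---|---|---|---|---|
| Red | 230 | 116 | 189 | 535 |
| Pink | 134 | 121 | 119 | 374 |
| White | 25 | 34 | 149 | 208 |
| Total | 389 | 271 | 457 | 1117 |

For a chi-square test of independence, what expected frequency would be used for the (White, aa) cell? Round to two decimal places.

Row total (White) = 208; column total (aa) = 457; grand total N = 1117.
Expected count = (row total × column total) / N = 208 × 457 / 1117 = 85.10.

85.10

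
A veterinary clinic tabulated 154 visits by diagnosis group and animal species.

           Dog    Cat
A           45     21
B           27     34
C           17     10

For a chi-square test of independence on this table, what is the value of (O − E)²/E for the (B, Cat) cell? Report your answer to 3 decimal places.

Row total (B) = 61; column total (Cat) = 65; N = 154.
Expected count E = 61 × 65 / 154 = 25.7468.
Contribution = (O − E)²/E = (34 − 25.7468)² / 25.7468 = 2.646.

2.646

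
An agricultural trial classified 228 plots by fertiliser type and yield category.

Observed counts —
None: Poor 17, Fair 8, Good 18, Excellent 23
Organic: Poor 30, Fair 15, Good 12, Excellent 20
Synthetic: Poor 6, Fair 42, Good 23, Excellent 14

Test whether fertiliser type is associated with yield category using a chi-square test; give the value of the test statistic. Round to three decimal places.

47.387

Row totals: 66, 77, 85. Column totals: 53, 65, 53, 57. Grand total N = 228.
Expected counts (row total × column total / N):
  None, Poor: 66×53/228 = 15.3421
  None, Fair: 66×65/228 = 18.8158
  None, Good: 66×53/228 = 15.3421
  None, Excellent: 66×57/228 = 16.5000
  Organic, Poor: 77×53/228 = 17.8991
  Organic, Fair: 77×65/228 = 21.9518
  Organic, Good: 77×53/228 = 17.8991
  Organic, Excellent: 77×57/228 = 19.2500
  Synthetic, Poor: 85×53/228 = 19.7588
  Synthetic, Fair: 85×65/228 = 24.2325
  Synthetic, Good: 85×53/228 = 19.7588
  Synthetic, Excellent: 85×57/228 = 21.2500
Contributions (O − E)²/E:
  (17 − 15.3421)²/15.3421 = 0.1792
  (8 − 18.8158)²/18.8158 = 6.2172
  (18 − 15.3421)²/15.3421 = 0.4605
  (23 − 16.5000)²/16.5000 = 2.5606
  (30 − 17.8991)²/17.8991 = 8.1810
  (15 − 21.9518)²/21.9518 = 2.2015
  (12 − 17.8991)²/17.8991 = 1.9442
  (20 − 19.2500)²/19.2500 = 0.0292
  (6 − 19.7588)²/19.7588 = 9.5808
  (42 − 24.2325)²/24.2325 = 13.0273
  (23 − 19.7588)²/19.7588 = 0.5317
  (14 − 21.2500)²/21.2500 = 2.4735
χ² = 0.1792 + 6.2172 + 0.4605 + 2.5606 + 8.1810 + 2.2015 + 1.9442 + 0.0292 + 9.5808 + 13.0273 + 0.5317 + 2.4735 = 47.387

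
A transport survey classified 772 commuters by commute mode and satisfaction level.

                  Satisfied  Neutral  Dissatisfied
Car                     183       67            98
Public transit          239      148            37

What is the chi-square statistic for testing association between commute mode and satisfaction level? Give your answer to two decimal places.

58.60

Row totals: 348, 424. Column totals: 422, 215, 135. Grand total N = 772.
Expected counts (row total × column total / N):
  Car, Satisfied: 348×422/772 = 190.2280
  Car, Neutral: 348×215/772 = 96.9171
  Car, Dissatisfied: 348×135/772 = 60.8549
  Public transit, Satisfied: 424×422/772 = 231.7720
  Public transit, Neutral: 424×215/772 = 118.0829
  Public transit, Dissatisfied: 424×135/772 = 74.1451
Contributions (O − E)²/E:
  (183 − 190.2280)²/190.2280 = 0.2746
  (67 − 96.9171)²/96.9171 = 9.2350
  (98 − 60.8549)²/60.8549 = 22.6729
  (239 − 231.7720)²/231.7720 = 0.2254
  (148 − 118.0829)²/118.0829 = 7.5797
  (37 − 74.1451)²/74.1451 = 18.6089
χ² = 0.2746 + 9.2350 + 22.6729 + 0.2254 + 7.5797 + 18.6089 = 58.60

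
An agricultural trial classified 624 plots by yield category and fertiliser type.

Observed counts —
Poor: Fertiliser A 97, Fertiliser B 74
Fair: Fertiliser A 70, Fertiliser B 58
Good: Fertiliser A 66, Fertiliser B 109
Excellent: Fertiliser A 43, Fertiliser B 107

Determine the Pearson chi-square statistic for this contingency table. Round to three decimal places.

34.239

Row totals: 171, 128, 175, 150. Column totals: 276, 348. Grand total N = 624.
Expected counts (row total × column total / N):
  Poor, Fertiliser A: 171×276/624 = 75.63462
  Poor, Fertiliser B: 171×348/624 = 95.36538
  Fair, Fertiliser A: 128×276/624 = 56.61538
  Fair, Fertiliser B: 128×348/624 = 71.38462
  Good, Fertiliser A: 175×276/624 = 77.40385
  Good, Fertiliser B: 175×348/624 = 97.59615
  Excellent, Fertiliser A: 150×276/624 = 66.34615
  Excellent, Fertiliser B: 150×348/624 = 83.65385
Contributions (O − E)²/E:
  (97 − 75.63462)²/75.63462 = 6.0353
  (74 − 95.36538)²/95.36538 = 4.7866
  (70 − 56.61538)²/56.61538 = 3.1643
  (58 − 71.38462)²/71.38462 = 2.5096
  (66 − 77.40385)²/77.40385 = 1.6801
  (109 − 97.59615)²/97.59615 = 1.3325
  (43 − 66.34615)²/66.34615 = 8.2151
  (107 − 83.65385)²/83.65385 = 6.5155
χ² = 6.0353 + 4.7866 + 3.1643 + 2.5096 + 1.6801 + 1.3325 + 8.2151 + 6.5155 = 34.239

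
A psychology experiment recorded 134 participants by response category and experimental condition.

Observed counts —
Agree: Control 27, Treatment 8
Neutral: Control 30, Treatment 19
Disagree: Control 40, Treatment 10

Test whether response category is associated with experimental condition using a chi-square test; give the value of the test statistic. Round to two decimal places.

Row totals: 35, 49, 50. Column totals: 97, 37. Grand total N = 134.
Expected counts (row total × column total / N):
  Agree, Control: 35×97/134 = 25.336
  Agree, Treatment: 35×37/134 = 9.664
  Neutral, Control: 49×97/134 = 35.470
  Neutral, Treatment: 49×37/134 = 13.530
  Disagree, Control: 50×97/134 = 36.194
  Disagree, Treatment: 50×37/134 = 13.806
Contributions (O − E)²/E:
  (27 − 25.336)²/25.336 = 0.1093
  (8 − 9.664)²/9.664 = 0.2865
  (30 − 35.470)²/35.470 = 0.8436
  (19 − 13.530)²/13.530 = 2.2114
  (40 − 36.194)²/36.194 = 0.4002
  (10 − 13.806)²/13.806 = 1.0492
χ² = 0.1093 + 0.2865 + 0.8436 + 2.2114 + 0.4002 + 1.0492 = 4.90

4.90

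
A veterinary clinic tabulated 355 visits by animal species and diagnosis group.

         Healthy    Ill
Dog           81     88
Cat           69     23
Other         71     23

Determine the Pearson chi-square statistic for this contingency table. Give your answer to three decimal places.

Row totals: 169, 92, 94. Column totals: 221, 134. Grand total N = 355.
Expected counts (row total × column total / N):
  Dog, Healthy: 169×221/355 = 105.20845
  Dog, Ill: 169×134/355 = 63.79155
  Cat, Healthy: 92×221/355 = 57.27324
  Cat, Ill: 92×134/355 = 34.72676
  Other, Healthy: 94×221/355 = 58.51831
  Other, Ill: 94×134/355 = 35.48169
Contributions (O − E)²/E:
  (81 − 105.20845)²/105.20845 = 5.5704
  (88 − 63.79155)²/63.79155 = 9.1869
  (69 − 57.27324)²/57.27324 = 2.4011
  (23 − 34.72676)²/34.72676 = 3.9600
  (71 − 58.51831)²/58.51831 = 2.6623
  (23 − 35.48169)²/35.48169 = 4.3908
χ² = 5.5704 + 9.1869 + 2.4011 + 3.9600 + 2.6623 + 4.3908 = 28.171

28.171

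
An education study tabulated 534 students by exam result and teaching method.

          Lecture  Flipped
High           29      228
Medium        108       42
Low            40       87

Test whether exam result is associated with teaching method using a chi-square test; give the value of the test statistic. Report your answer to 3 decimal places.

Row totals: 257, 150, 127. Column totals: 177, 357. Grand total N = 534.
Expected counts (row total × column total / N):
  High, Lecture: 257×177/534 = 85.1854
  High, Flipped: 257×357/534 = 171.8146
  Medium, Lecture: 150×177/534 = 49.7191
  Medium, Flipped: 150×357/534 = 100.2809
  Low, Lecture: 127×177/534 = 42.0955
  Low, Flipped: 127×357/534 = 84.9045
Contributions (O − E)²/E:
  (29 − 85.1854)²/85.1854 = 37.0580
  (228 − 171.8146)²/171.8146 = 18.3733
  (108 − 49.7191)²/49.7191 = 68.3171
  (42 − 100.2809)²/100.2809 = 33.8715
  (40 − 42.0955)²/42.0955 = 0.1043
  (87 − 84.9045)²/84.9045 = 0.0517
χ² = 37.0580 + 18.3733 + 68.3171 + 33.8715 + 0.1043 + 0.0517 = 157.776

157.776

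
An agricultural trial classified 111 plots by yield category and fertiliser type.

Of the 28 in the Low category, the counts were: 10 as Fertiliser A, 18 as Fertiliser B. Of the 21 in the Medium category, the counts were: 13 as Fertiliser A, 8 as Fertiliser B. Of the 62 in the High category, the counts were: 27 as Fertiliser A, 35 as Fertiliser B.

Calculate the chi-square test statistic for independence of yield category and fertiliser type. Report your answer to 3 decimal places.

Row totals: 28, 21, 62. Column totals: 50, 61. Grand total N = 111.
Expected counts (row total × column total / N):
  Low, Fertiliser A: 28×50/111 = 12.6126
  Low, Fertiliser B: 28×61/111 = 15.3874
  Medium, Fertiliser A: 21×50/111 = 9.4595
  Medium, Fertiliser B: 21×61/111 = 11.5405
  High, Fertiliser A: 62×50/111 = 27.9279
  High, Fertiliser B: 62×61/111 = 34.0721
Contributions (O − E)²/E:
  (10 − 12.6126)²/12.6126 = 0.5412
  (18 − 15.3874)²/15.3874 = 0.4436
  (13 − 9.4595)²/9.4595 = 1.3251
  (8 − 11.5405)²/11.5405 = 1.0862
  (27 − 27.9279)²/27.9279 = 0.0308
  (35 − 34.0721)²/34.0721 = 0.0253
χ² = 0.5412 + 0.4436 + 1.3251 + 1.0862 + 0.0308 + 0.0253 = 3.452

3.452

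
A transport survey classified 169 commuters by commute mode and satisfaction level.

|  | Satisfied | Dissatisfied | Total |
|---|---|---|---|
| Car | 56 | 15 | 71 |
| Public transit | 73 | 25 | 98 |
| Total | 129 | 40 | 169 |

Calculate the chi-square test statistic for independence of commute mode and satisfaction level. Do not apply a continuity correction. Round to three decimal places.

Grand total N = 169.
Expected counts (row total × column total / N):
  Car, Satisfied: 71×129/169 = 54.1953
  Car, Dissatisfied: 71×40/169 = 16.8047
  Public transit, Satisfied: 98×129/169 = 74.8047
  Public transit, Dissatisfied: 98×40/169 = 23.1953
Contributions (O − E)²/E:
  (56 − 54.1953)²/54.1953 = 0.0601
  (15 − 16.8047)²/16.8047 = 0.1938
  (73 − 74.8047)²/74.8047 = 0.0435
  (25 − 23.1953)²/23.1953 = 0.1404
χ² = 0.0601 + 0.1938 + 0.0435 + 0.1404 = 0.438

0.438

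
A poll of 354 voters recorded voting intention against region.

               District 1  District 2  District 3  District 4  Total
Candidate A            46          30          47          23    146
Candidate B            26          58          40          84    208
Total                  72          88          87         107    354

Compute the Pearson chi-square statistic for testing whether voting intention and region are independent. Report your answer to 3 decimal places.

40.177

Grand total N = 354.
Expected counts (row total × column total / N):
  Candidate A, District 1: 146×72/354 = 29.6949
  Candidate A, District 2: 146×88/354 = 36.2938
  Candidate A, District 3: 146×87/354 = 35.8814
  Candidate A, District 4: 146×107/354 = 44.1299
  Candidate B, District 1: 208×72/354 = 42.3051
  Candidate B, District 2: 208×88/354 = 51.7062
  Candidate B, District 3: 208×87/354 = 51.1186
  Candidate B, District 4: 208×107/354 = 62.8701
Contributions (O − E)²/E:
  (46 − 29.6949)²/29.6949 = 8.9529
  (30 − 36.2938)²/36.2938 = 1.0914
  (47 − 35.8814)²/35.8814 = 3.4453
  (23 − 44.1299)²/44.1299 = 10.1172
  (26 − 42.3051)²/42.3051 = 6.2843
  (58 − 51.7062)²/51.7062 = 0.7661
  (40 − 51.1186)²/51.1186 = 2.4184
  (84 − 62.8701)²/62.8701 = 7.1015
χ² = 8.9529 + 1.0914 + 3.4453 + 10.1172 + 6.2843 + 0.7661 + 2.4184 + 7.1015 = 40.177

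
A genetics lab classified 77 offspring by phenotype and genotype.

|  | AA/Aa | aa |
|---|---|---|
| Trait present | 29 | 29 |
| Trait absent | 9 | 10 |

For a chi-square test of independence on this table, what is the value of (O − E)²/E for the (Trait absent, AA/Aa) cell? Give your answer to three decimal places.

0.015

Row total (Trait absent) = 19; column total (AA/Aa) = 38; N = 77.
Expected count E = 19 × 38 / 77 = 9.3766.
Contribution = (O − E)²/E = (9 − 9.3766)² / 9.3766 = 0.015.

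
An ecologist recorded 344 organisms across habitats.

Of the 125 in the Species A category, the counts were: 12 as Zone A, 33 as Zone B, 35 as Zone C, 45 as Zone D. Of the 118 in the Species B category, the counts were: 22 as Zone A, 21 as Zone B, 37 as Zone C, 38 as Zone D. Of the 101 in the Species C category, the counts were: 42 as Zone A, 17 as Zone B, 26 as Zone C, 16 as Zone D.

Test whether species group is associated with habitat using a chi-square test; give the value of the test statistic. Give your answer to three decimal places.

39.253

Row totals: 125, 118, 101. Column totals: 76, 71, 98, 99. Grand total N = 344.
Expected counts (row total × column total / N):
  Species A, Zone A: 125×76/344 = 27.6163
  Species A, Zone B: 125×71/344 = 25.7994
  Species A, Zone C: 125×98/344 = 35.6105
  Species A, Zone D: 125×99/344 = 35.9738
  Species B, Zone A: 118×76/344 = 26.0698
  Species B, Zone B: 118×71/344 = 24.3547
  Species B, Zone C: 118×98/344 = 33.6163
  Species B, Zone D: 118×99/344 = 33.9593
  Species C, Zone A: 101×76/344 = 22.3140
  Species C, Zone B: 101×71/344 = 20.8459
  Species C, Zone C: 101×98/344 = 28.7733
  Species C, Zone D: 101×99/344 = 29.0669
Contributions (O − E)²/E:
  (12 − 27.6163)²/27.6163 = 8.8306
  (33 − 25.7994)²/25.7994 = 2.0097
  (35 − 35.6105)²/35.6105 = 0.0105
  (45 − 35.9738)²/35.9738 = 2.2648
  (22 − 26.0698)²/26.0698 = 0.6353
  (21 − 24.3547)²/24.3547 = 0.4621
  (37 − 33.6163)²/33.6163 = 0.3406
  (38 − 33.9593)²/33.9593 = 0.4808
  (42 − 22.3140)²/22.3140 = 17.3675
  (17 − 20.8459)²/20.8459 = 0.7095
  (26 − 28.7733)²/28.7733 = 0.2673
  (16 − 29.0669)²/29.0669 = 5.8742
χ² = 8.8306 + 2.0097 + 0.0105 + 2.2648 + 0.6353 + 0.4621 + 0.3406 + 0.4808 + 17.3675 + 0.7095 + 0.2673 + 5.8742 = 39.253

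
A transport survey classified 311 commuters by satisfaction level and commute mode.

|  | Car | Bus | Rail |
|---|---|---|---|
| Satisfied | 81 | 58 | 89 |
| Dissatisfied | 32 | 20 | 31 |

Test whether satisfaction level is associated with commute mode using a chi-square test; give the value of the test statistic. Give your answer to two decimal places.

Row totals: 228, 83. Column totals: 113, 78, 120. Grand total N = 311.
Expected counts (row total × column total / N):
  Satisfied, Car: 228×113/311 = 82.842
  Satisfied, Bus: 228×78/311 = 57.183
  Satisfied, Rail: 228×120/311 = 87.974
  Dissatisfied, Car: 83×113/311 = 30.158
  Dissatisfied, Bus: 83×78/311 = 20.817
  Dissatisfied, Rail: 83×120/311 = 32.026
Contributions (O − E)²/E:
  (81 − 82.842)²/82.842 = 0.0410
  (58 − 57.183)²/57.183 = 0.0117
  (89 − 87.974)²/87.974 = 0.0120
  (32 − 30.158)²/30.158 = 0.1125
  (20 − 20.817)²/20.817 = 0.0321
  (31 − 32.026)²/32.026 = 0.0329
χ² = 0.0410 + 0.0117 + 0.0120 + 0.1125 + 0.0321 + 0.0329 = 0.24

0.24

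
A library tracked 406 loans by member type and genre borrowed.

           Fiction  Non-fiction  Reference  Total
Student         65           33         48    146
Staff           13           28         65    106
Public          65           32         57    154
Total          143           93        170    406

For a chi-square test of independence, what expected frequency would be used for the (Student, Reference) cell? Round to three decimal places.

61.133

Row total (Student) = 146; column total (Reference) = 170; grand total N = 406.
Expected count = (row total × column total) / N = 146 × 170 / 406 = 61.133.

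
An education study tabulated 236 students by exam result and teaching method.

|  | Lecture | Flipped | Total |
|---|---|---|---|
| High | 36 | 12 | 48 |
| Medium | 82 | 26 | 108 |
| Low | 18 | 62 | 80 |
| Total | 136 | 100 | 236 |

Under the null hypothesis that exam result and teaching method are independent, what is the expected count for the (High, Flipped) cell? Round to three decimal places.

Row total (High) = 48; column total (Flipped) = 100; grand total N = 236.
Expected count = (row total × column total) / N = 48 × 100 / 236 = 20.339.

20.339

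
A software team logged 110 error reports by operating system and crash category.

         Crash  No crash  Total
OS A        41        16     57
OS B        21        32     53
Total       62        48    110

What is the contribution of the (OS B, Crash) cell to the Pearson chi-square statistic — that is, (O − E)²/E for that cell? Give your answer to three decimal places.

2.635

Row total (OS B) = 53; column total (Crash) = 62; N = 110.
Expected count E = 53 × 62 / 110 = 29.8727.
Contribution = (O − E)²/E = (21 − 29.8727)² / 29.8727 = 2.635.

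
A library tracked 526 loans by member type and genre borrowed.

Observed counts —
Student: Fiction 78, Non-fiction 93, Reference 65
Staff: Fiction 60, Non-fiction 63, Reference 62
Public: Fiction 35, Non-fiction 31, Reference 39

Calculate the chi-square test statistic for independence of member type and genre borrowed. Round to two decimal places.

Row totals: 236, 185, 105. Column totals: 173, 187, 166. Grand total N = 526.
Expected counts (row total × column total / N):
  Student, Fiction: 236×173/526 = 77.620
  Student, Non-fiction: 236×187/526 = 83.901
  Student, Reference: 236×166/526 = 74.479
  Staff, Fiction: 185×173/526 = 60.846
  Staff, Non-fiction: 185×187/526 = 65.770
  Staff, Reference: 185×166/526 = 58.384
  Public, Fiction: 105×173/526 = 34.534
  Public, Non-fiction: 105×187/526 = 37.329
  Public, Reference: 105×166/526 = 33.137
Contributions (O − E)²/E:
  (78 − 77.620)²/77.620 = 0.0019
  (93 − 83.901)²/83.901 = 0.9868
  (65 − 74.479)²/74.479 = 1.2064
  (60 − 60.846)²/60.846 = 0.0118
  (63 − 65.770)²/65.770 = 0.1167
  (62 − 58.384)²/58.384 = 0.2240
  (35 − 34.534)²/34.534 = 0.0063
  (31 − 37.329)²/37.329 = 1.0731
  (39 − 33.137)²/33.137 = 1.0374
χ² = 0.0019 + 0.9868 + 1.2064 + 0.0118 + 0.1167 + 0.2240 + 0.0063 + 1.0731 + 1.0374 = 4.66

4.66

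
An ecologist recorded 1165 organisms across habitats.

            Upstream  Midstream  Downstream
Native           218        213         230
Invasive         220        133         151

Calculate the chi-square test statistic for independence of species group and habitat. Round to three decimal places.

13.983

Row totals: 661, 504. Column totals: 438, 346, 381. Grand total N = 1165.
Expected counts (row total × column total / N):
  Native, Upstream: 661×438/1165 = 248.5133
  Native, Midstream: 661×346/1165 = 196.3142
  Native, Downstream: 661×381/1165 = 216.1725
  Invasive, Upstream: 504×438/1165 = 189.4867
  Invasive, Midstream: 504×346/1165 = 149.6858
  Invasive, Downstream: 504×381/1165 = 164.8275
Contributions (O − E)²/E:
  (218 − 248.5133)²/248.5133 = 3.7465
  (213 − 196.3142)²/196.3142 = 1.4182
  (230 − 216.1725)²/216.1725 = 0.8845
  (220 − 189.4867)²/189.4867 = 4.9136
  (133 − 149.6858)²/149.6858 = 1.8600
  (151 − 164.8275)²/164.8275 = 1.1600
χ² = 3.7465 + 1.4182 + 0.8845 + 4.9136 + 1.8600 + 1.1600 = 13.983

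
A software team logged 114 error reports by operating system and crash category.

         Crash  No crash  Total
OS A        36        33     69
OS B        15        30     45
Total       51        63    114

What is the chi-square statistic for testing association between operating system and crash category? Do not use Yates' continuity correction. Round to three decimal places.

Grand total N = 114.
Expected counts (row total × column total / N):
  OS A, Crash: 69×51/114 = 30.8684
  OS A, No crash: 69×63/114 = 38.1316
  OS B, Crash: 45×51/114 = 20.1316
  OS B, No crash: 45×63/114 = 24.8684
Contributions (O − E)²/E:
  (36 − 30.8684)²/30.8684 = 0.8531
  (33 − 38.1316)²/38.1316 = 0.6906
  (15 − 20.1316)²/20.1316 = 1.3081
  (30 − 24.8684)²/24.8684 = 1.0589
χ² = 0.8531 + 0.6906 + 1.3081 + 1.0589 = 3.911

3.911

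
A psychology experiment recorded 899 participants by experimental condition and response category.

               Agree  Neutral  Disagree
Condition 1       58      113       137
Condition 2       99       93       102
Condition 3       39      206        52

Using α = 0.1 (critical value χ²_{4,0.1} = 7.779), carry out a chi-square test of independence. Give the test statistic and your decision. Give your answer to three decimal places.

Row totals: 308, 294, 297. Column totals: 196, 412, 291. Grand total N = 899.
Expected counts (row total × column total / N):
  Condition 1, Agree: 308×196/899 = 67.1502
  Condition 1, Neutral: 308×412/899 = 141.1524
  Condition 1, Disagree: 308×291/899 = 99.6974
  Condition 2, Agree: 294×196/899 = 64.0979
  Condition 2, Neutral: 294×412/899 = 134.7364
  Condition 2, Disagree: 294×291/899 = 95.1657
  Condition 3, Agree: 297×196/899 = 64.7519
  Condition 3, Neutral: 297×412/899 = 136.1112
  Condition 3, Disagree: 297×291/899 = 96.1368
Contributions (O − E)²/E:
  (58 − 67.1502)²/67.1502 = 1.2468
  (113 − 141.1524)²/141.1524 = 5.6149
  (137 − 99.6974)²/99.6974 = 13.9571
  (99 − 64.0979)²/64.0979 = 19.0046
  (93 − 134.7364)²/134.7364 = 12.9284
  (102 − 95.1657)²/95.1657 = 0.4908
  (39 − 64.7519)²/64.7519 = 10.2416
  (206 − 136.1112)²/136.1112 = 35.8857
  (52 − 96.1368)²/96.1368 = 20.2634
χ² = 1.2468 + 5.6149 + 13.9571 + 19.0046 + 12.9284 + 0.4908 + 10.2416 + 35.8857 + 20.2634 = 119.633
df = (3−1)(3−1) = 4. Since 119.633 > 7.779, reject the null hypothesis of independence at α = 0.1.

119.633; reject H₀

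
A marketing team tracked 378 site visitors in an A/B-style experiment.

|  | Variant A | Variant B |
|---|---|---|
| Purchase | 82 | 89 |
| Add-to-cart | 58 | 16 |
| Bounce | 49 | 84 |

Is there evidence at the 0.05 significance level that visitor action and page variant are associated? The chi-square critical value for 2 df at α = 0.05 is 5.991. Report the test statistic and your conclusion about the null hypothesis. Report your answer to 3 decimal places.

Row totals: 171, 74, 133. Column totals: 189, 189. Grand total N = 378.
Expected counts (row total × column total / N):
  Purchase, Variant A: 171×189/378 = 85.5000
  Purchase, Variant B: 171×189/378 = 85.5000
  Add-to-cart, Variant A: 74×189/378 = 37.0000
  Add-to-cart, Variant B: 74×189/378 = 37.0000
  Bounce, Variant A: 133×189/378 = 66.5000
  Bounce, Variant B: 133×189/378 = 66.5000
Contributions (O − E)²/E:
  (82 − 85.5000)²/85.5000 = 0.1433
  (89 − 85.5000)²/85.5000 = 0.1433
  (58 − 37.0000)²/37.0000 = 11.9189
  (16 − 37.0000)²/37.0000 = 11.9189
  (49 − 66.5000)²/66.5000 = 4.6053
  (84 − 66.5000)²/66.5000 = 4.6053
χ² = 0.1433 + 0.1433 + 11.9189 + 11.9189 + 4.6053 + 4.6053 = 33.335
df = (3−1)(2−1) = 2. Since 33.335 > 5.991, reject the null hypothesis of independence at α = 0.05.

33.335; reject H₀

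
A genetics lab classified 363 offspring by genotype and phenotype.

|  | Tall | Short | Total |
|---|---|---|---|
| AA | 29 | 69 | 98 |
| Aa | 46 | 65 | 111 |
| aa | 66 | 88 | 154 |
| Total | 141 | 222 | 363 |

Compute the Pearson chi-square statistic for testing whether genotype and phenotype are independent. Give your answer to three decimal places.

Grand total N = 363.
Expected counts (row total × column total / N):
  AA, Tall: 98×141/363 = 38.0661
  AA, Short: 98×222/363 = 59.9339
  Aa, Tall: 111×141/363 = 43.1157
  Aa, Short: 111×222/363 = 67.8843
  aa, Tall: 154×141/363 = 59.8182
  aa, Short: 154×222/363 = 94.1818
Contributions (O − E)²/E:
  (29 − 38.0661)²/38.0661 = 2.1592
  (69 − 59.9339)²/59.9339 = 1.3714
  (46 − 43.1157)²/43.1157 = 0.1930
  (65 − 67.8843)²/67.8843 = 0.1225
  (66 − 59.8182)²/59.8182 = 0.6388
  (88 − 94.1818)²/94.1818 = 0.4058
χ² = 2.1592 + 1.3714 + 0.1930 + 0.1225 + 0.6388 + 0.4058 = 4.891

4.891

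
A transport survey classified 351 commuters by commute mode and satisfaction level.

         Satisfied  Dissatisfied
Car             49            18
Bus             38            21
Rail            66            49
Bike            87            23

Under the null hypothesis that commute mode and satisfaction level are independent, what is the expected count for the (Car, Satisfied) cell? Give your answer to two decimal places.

Row total (Car) = 67; column total (Satisfied) = 240; grand total N = 351.
Expected count = (row total × column total) / N = 67 × 240 / 351 = 45.81.

45.81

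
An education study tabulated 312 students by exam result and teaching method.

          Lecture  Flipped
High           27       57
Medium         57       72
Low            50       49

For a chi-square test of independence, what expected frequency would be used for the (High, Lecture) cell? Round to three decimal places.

36.077

Row total (High) = 84; column total (Lecture) = 134; grand total N = 312.
Expected count = (row total × column total) / N = 84 × 134 / 312 = 36.077.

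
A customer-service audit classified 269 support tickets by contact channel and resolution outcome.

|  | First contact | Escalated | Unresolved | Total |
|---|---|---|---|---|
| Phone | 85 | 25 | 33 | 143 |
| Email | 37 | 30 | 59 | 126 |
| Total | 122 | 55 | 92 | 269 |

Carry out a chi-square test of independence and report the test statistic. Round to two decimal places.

25.72

Grand total N = 269.
Expected counts (row total × column total / N):
  Phone, First contact: 143×122/269 = 64.855
  Phone, Escalated: 143×55/269 = 29.238
  Phone, Unresolved: 143×92/269 = 48.907
  Email, First contact: 126×122/269 = 57.145
  Email, Escalated: 126×55/269 = 25.762
  Email, Unresolved: 126×92/269 = 43.093
Contributions (O − E)²/E:
  (85 − 64.855)²/64.855 = 6.2574
  (25 − 29.238)²/29.238 = 0.6143
  (33 − 48.907)²/48.907 = 5.1738
  (37 − 57.145)²/57.145 = 7.1016
  (30 − 25.762)²/25.762 = 0.6972
  (59 − 43.093)²/43.093 = 5.8718
χ² = 6.2574 + 0.6143 + 5.1738 + 7.1016 + 0.6972 + 5.8718 = 25.72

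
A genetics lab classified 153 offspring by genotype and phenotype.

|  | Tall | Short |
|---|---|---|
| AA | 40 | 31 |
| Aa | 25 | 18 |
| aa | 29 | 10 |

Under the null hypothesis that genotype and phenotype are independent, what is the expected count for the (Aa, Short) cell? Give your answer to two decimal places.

16.58

Row total (Aa) = 43; column total (Short) = 59; grand total N = 153.
Expected count = (row total × column total) / N = 43 × 59 / 153 = 16.58.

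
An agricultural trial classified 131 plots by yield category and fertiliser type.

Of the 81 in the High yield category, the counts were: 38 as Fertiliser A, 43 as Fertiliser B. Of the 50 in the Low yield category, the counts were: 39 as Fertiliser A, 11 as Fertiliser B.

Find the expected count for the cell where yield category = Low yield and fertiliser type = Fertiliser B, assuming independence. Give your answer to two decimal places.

Row total (Low yield) = 50; column total (Fertiliser B) = 54; grand total N = 131.
Expected count = (row total × column total) / N = 50 × 54 / 131 = 20.61.

20.61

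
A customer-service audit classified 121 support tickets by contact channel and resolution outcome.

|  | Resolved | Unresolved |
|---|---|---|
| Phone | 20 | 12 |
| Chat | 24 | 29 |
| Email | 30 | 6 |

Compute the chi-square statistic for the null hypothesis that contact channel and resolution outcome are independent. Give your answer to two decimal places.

Row totals: 32, 53, 36. Column totals: 74, 47. Grand total N = 121.
Expected counts (row total × column total / N):
  Phone, Resolved: 32×74/121 = 19.570
  Phone, Unresolved: 32×47/121 = 12.430
  Chat, Resolved: 53×74/121 = 32.413
  Chat, Unresolved: 53×47/121 = 20.587
  Email, Resolved: 36×74/121 = 22.017
  Email, Unresolved: 36×47/121 = 13.983
Contributions (O − E)²/E:
  (20 − 19.570)²/19.570 = 0.0094
  (12 − 12.430)²/12.430 = 0.0149
  (24 − 32.413)²/32.413 = 2.1836
  (29 − 20.587)²/20.587 = 3.4380
  (30 − 22.017)²/22.017 = 2.8945
  (6 − 13.983)²/13.983 = 4.5576
χ² = 0.0094 + 0.0149 + 2.1836 + 3.4380 + 2.8945 + 4.5576 = 13.10

13.10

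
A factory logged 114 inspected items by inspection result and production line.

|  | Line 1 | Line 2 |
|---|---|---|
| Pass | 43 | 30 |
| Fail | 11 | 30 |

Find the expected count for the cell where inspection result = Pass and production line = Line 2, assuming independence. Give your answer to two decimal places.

Row total (Pass) = 73; column total (Line 2) = 60; grand total N = 114.
Expected count = (row total × column total) / N = 73 × 60 / 114 = 38.42.

38.42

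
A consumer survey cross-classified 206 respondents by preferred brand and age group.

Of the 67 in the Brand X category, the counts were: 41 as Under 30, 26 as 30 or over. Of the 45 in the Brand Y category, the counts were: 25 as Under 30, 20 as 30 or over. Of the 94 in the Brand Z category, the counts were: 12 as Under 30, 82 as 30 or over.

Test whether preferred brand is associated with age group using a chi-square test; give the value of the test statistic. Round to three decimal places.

Row totals: 67, 45, 94. Column totals: 78, 128. Grand total N = 206.
Expected counts (row total × column total / N):
  Brand X, Under 30: 67×78/206 = 25.3689
  Brand X, 30 or over: 67×128/206 = 41.6311
  Brand Y, Under 30: 45×78/206 = 17.0388
  Brand Y, 30 or over: 45×128/206 = 27.9612
  Brand Z, Under 30: 94×78/206 = 35.5922
  Brand Z, 30 or over: 94×128/206 = 58.4078
Contributions (O − E)²/E:
  (41 − 25.3689)²/25.3689 = 9.6311
  (26 − 41.6311)²/41.6311 = 5.8690
  (25 − 17.0388)²/17.0388 = 3.7198
  (20 − 27.9612)²/27.9612 = 2.2667
  (12 − 35.5922)²/35.5922 = 15.6380
  (82 − 58.4078)²/58.4078 = 9.5294
χ² = 9.6311 + 5.8690 + 3.7198 + 2.2667 + 15.6380 + 9.5294 = 46.654

46.654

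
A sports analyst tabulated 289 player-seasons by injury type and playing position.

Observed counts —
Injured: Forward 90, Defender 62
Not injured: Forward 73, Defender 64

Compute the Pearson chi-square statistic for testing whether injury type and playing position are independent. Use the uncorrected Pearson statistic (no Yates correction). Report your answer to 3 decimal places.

1.029

Row totals: 152, 137. Column totals: 163, 126. Grand total N = 289.
Expected counts (row total × column total / N):
  Injured, Forward: 152×163/289 = 85.7301
  Injured, Defender: 152×126/289 = 66.2699
  Not injured, Forward: 137×163/289 = 77.2699
  Not injured, Defender: 137×126/289 = 59.7301
Contributions (O − E)²/E:
  (90 − 85.7301)²/85.7301 = 0.2127
  (62 − 66.2699)²/66.2699 = 0.2751
  (73 − 77.2699)²/77.2699 = 0.2360
  (64 − 59.7301)²/59.7301 = 0.3052
χ² = 0.2127 + 0.2751 + 0.2360 + 0.3052 = 1.029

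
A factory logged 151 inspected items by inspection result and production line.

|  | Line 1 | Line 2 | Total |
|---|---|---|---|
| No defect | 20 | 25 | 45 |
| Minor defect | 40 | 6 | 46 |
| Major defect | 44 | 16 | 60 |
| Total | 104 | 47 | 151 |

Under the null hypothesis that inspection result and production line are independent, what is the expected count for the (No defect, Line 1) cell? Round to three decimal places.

Row total (No defect) = 45; column total (Line 1) = 104; grand total N = 151.
Expected count = (row total × column total) / N = 45 × 104 / 151 = 30.993.

30.993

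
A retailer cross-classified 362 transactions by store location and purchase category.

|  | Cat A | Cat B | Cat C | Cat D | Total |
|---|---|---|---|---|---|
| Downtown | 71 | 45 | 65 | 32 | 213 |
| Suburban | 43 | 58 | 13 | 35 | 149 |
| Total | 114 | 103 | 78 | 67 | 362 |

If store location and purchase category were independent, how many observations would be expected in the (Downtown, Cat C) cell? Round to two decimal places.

Row total (Downtown) = 213; column total (Cat C) = 78; grand total N = 362.
Expected count = (row total × column total) / N = 213 × 78 / 362 = 45.90.

45.90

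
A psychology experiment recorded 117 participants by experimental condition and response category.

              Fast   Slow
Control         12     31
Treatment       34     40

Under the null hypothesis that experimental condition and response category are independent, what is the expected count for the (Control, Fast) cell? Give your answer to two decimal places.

Row total (Control) = 43; column total (Fast) = 46; grand total N = 117.
Expected count = (row total × column total) / N = 43 × 46 / 117 = 16.91.

16.91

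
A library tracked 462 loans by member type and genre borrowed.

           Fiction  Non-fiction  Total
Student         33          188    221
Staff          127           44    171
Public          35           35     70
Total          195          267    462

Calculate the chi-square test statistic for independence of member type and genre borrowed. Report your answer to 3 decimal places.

Grand total N = 462.
Expected counts (row total × column total / N):
  Student, Fiction: 221×195/462 = 93.2792
  Student, Non-fiction: 221×267/462 = 127.7208
  Staff, Fiction: 171×195/462 = 72.1753
  Staff, Non-fiction: 171×267/462 = 98.8247
  Public, Fiction: 70×195/462 = 29.5455
  Public, Non-fiction: 70×267/462 = 40.4545
Contributions (O − E)²/E:
  (33 − 93.2792)²/93.2792 = 38.9538
  (188 − 127.7208)²/127.7208 = 28.4494
  (127 − 72.1753)²/72.1753 = 41.6451
  (44 − 98.8247)²/98.8247 = 30.4149
  (35 − 29.5455)²/29.5455 = 1.0070
  (35 − 40.4545)²/40.4545 = 0.7354
χ² = 38.9538 + 28.4494 + 41.6451 + 30.4149 + 1.0070 + 0.7354 = 141.206

141.206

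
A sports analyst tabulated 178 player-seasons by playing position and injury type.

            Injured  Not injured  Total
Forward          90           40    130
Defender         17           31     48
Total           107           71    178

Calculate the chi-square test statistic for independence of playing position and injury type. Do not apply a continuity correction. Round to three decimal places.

16.717

Grand total N = 178.
Expected counts (row total × column total / N):
  Forward, Injured: 130×107/178 = 78.1461
  Forward, Not injured: 130×71/178 = 51.8539
  Defender, Injured: 48×107/178 = 28.8539
  Defender, Not injured: 48×71/178 = 19.1461
Contributions (O − E)²/E:
  (90 − 78.1461)²/78.1461 = 1.7981
  (40 − 51.8539)²/51.8539 = 2.7098
  (17 − 28.8539)²/28.8539 = 4.8699
  (31 − 19.1461)²/19.1461 = 7.3391
χ² = 1.7981 + 2.7098 + 4.8699 + 7.3391 = 16.717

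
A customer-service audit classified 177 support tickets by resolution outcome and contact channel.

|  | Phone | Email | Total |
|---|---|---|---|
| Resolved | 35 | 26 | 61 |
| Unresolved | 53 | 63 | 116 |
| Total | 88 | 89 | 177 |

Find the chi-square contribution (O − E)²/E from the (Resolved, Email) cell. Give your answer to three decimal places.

0.712

Row total (Resolved) = 61; column total (Email) = 89; N = 177.
Expected count E = 61 × 89 / 177 = 30.6723.
Contribution = (O − E)²/E = (26 − 30.6723)² / 30.6723 = 0.712.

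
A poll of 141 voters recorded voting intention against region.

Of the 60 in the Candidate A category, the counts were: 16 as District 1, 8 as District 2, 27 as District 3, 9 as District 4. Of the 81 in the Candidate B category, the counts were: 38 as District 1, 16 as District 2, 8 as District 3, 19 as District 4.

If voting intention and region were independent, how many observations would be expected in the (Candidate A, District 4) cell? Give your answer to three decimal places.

11.915

Row total (Candidate A) = 60; column total (District 4) = 28; grand total N = 141.
Expected count = (row total × column total) / N = 60 × 28 / 141 = 11.915.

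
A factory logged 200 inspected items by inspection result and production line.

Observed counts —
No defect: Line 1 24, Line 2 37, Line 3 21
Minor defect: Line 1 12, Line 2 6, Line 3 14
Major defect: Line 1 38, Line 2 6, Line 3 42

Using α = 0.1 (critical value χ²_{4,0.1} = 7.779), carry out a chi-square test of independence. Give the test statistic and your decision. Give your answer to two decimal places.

Row totals: 82, 32, 86. Column totals: 74, 49, 77. Grand total N = 200.
Expected counts (row total × column total / N):
  No defect, Line 1: 82×74/200 = 30.340
  No defect, Line 2: 82×49/200 = 20.090
  No defect, Line 3: 82×77/200 = 31.570
  Minor defect, Line 1: 32×74/200 = 11.840
  Minor defect, Line 2: 32×49/200 = 7.840
  Minor defect, Line 3: 32×77/200 = 12.320
  Major defect, Line 1: 86×74/200 = 31.820
  Major defect, Line 2: 86×49/200 = 21.070
  Major defect, Line 3: 86×77/200 = 33.110
Contributions (O − E)²/E:
  (24 − 30.340)²/30.340 = 1.3248
  (37 − 20.090)²/20.090 = 14.2334
  (21 − 31.570)²/31.570 = 3.5390
  (12 − 11.840)²/11.840 = 0.0022
  (6 − 7.840)²/7.840 = 0.4318
  (14 − 12.320)²/12.320 = 0.2291
  (38 − 31.820)²/31.820 = 1.2003
  (6 − 21.070)²/21.070 = 10.7786
  (42 − 33.110)²/33.110 = 2.3870
χ² = 1.3248 + 14.2334 + 3.5390 + 0.0022 + 0.4318 + 0.2291 + 1.2003 + 10.7786 + 2.3870 = 34.13
df = (3−1)(3−1) = 4. Since 34.13 > 7.779, reject the null hypothesis of independence at α = 0.1.

34.13; reject H₀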